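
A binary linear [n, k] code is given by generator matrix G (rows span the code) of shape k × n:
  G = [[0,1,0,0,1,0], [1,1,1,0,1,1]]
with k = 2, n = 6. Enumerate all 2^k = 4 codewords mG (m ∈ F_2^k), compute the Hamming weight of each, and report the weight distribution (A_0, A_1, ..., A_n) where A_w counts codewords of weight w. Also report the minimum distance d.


Weight distribution: A_0 = 1, A_2 = 1, A_3 = 1, A_5 = 1. Minimum distance d = 2.

Enumerate all 2^2 = 4 messages m ∈ F_2^2.
For each, compute codeword c = mG in F_2^6, then tally its weight.
  m = 00 → c = 000000, weight = 0.
  m = 10 → c = 010010, weight = 2.
  m = 01 → c = 111011, weight = 5.
  m = 11 → c = 101001, weight = 3.
Tally weights:
  weight 0: 1 codewords.
  weight 2: 1 codewords.
  weight 3: 1 codewords.
  weight 5: 1 codewords.
Minimum distance d = smallest w > 0 with A_w > 0 = 2.
Sanity: Σ A_w = 4 = 2^2 = 4 ✓.


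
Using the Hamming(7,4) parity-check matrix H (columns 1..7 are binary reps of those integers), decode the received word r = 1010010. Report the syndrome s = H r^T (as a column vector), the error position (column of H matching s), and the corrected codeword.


s = (1, 0, 0)^T, error position = 4, corrected codeword c = 1011010

Compute s = H r^T mod 2 one row at a time:
  s_1 = 0 + 0 + 1 + 0 = 1 ≡ 1 (mod 2).
  s_2 = 0 + 1 + 1 + 0 = 2 ≡ 0 (mod 2).
  s_3 = 1 + 1 + 0 + 0 = 2 ≡ 0 (mod 2).
s = (1, 0, 0)^T — this equals column 4 of H (binary 100), so error is at position 4.
Correct: flip bit 4 of r = 1010010 to get c = 1011010.


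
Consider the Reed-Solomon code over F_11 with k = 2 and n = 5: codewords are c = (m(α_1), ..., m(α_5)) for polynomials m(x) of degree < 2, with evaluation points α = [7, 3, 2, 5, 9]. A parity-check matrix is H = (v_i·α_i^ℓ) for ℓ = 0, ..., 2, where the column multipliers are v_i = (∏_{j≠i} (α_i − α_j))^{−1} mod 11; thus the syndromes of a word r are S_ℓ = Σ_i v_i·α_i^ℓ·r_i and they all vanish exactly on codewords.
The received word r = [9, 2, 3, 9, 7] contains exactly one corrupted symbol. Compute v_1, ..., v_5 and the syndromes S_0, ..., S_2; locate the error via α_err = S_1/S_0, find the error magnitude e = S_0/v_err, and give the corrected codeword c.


S = (5, 3, 4), error at position 4, error magnitude e = 9, c = [9, 2, 3, 0, 7].

Step 1: column multipliers v_i = (∏_{j≠i}(α_i − α_j))^{−1} mod 11.
  i = 1 (α = 7): (7−3)(7−2)(7−5)(7−9) = 4·5·2·(−2) = −80 ≡ 8, so v_1 = 8^{−1} = 7 (mod 11).
  i = 2 (α = 3): (3−7)(3−2)(3−5)(3−9) = (−4)·1·(−2)·(−6) = −48 ≡ 7, so v_2 = 7^{−1} = 8 (mod 11).
  i = 3 (α = 2): (2−7)(2−3)(2−5)(2−9) = (−5)·(−1)·(−3)·(−7) = 105 ≡ 6, so v_3 = 6^{−1} = 2 (mod 11).
  i = 4 (α = 5): (5−7)(5−3)(5−2)(5−9) = (−2)·2·3·(−4) = 48 ≡ 4, so v_4 = 4^{−1} = 3 (mod 11).
  i = 5 (α = 9): (9−7)(9−3)(9−2)(9−5) = 2·6·7·4 = 336 ≡ 6, so v_5 = 6^{−1} = 2 (mod 11).
  v = [7, 8, 2, 3, 2].
Step 2: syndromes of r = [9, 2, 3, 9, 7] (all sums mod 11).
  S_0 = Σ v_i r_i = 7·9 + 8·2 + 2·3 + 3·9 + 2·7 = 126 ≡ 5.
  S_1 = Σ v_i α_i r_i = 7·7·9 + 8·3·2 + 2·2·3 + 3·5·9 + 2·9·7 = 762 ≡ 3.
  α_i^2 mod 11 = [5, 9, 4, 3, 4].
  S_2 = Σ v_i α_i^2 r_i = 7·5·9 + 8·9·2 + 2·4·3 + 3·3·9 + 2·4·7 = 620 ≡ 4.
  S = (5, 3, 4) ≠ 0, so r is not a codeword (an error is present).
Step 3: locate the error. For a single error e at position i, S_ℓ = v_i·e·α_i^ℓ, so α_err = S_1/S_0.
  S_0^{−1} = 5^{−1} = 9 (mod 11), so α_err = 3·9 = 27 ≡ 5 = α_4. Error position i = 4.
  Consistency check: S_2/S_1 = 4·4 = 16 ≡ 5 = α_err ✓ (single-error assumption holds).
Step 4: error magnitude e = S_0/v_4 = S_0·∏_{j≠4}(α_4 − α_j) = 5·4 = 20 ≡ 9 (mod 11).
Step 5: correct position 4: c_4 = r_4 − e = 9 − 9 ≡ 0 (mod 11). Hence c = [9, 2, 3, 0, 7].
  Check: interpolating c through the α_i gives m(x) = 5 + 10·x (degree < 2) with m(α_i) = c_i for every i, so c is indeed a codeword.


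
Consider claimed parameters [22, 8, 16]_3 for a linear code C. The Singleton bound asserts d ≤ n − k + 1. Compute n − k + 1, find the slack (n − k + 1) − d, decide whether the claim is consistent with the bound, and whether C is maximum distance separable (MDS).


Singleton RHS = n − k + 1 = 15, slack = -1, bound violated (no such code; not MDS).

Singleton bound: d ≤ n − k + 1.
Here n = 22, k = 8, so n − k + 1 = 15.
Given d = 16, check d ≤ 15: NO.
Slack = (n − k + 1) − d = -1.
The slack is negative: d = 16 exceeds n − k + 1 = 15 by 1, so the Singleton bound is violated and no linear [22, 8, 16]_3 code can exist. In particular it is not MDS (MDS requires d = n − k + 1 exactly).
Description: the claimed parameters are [22, 8, 16]_3; such a code would be impossible (violates the Singleton bound).


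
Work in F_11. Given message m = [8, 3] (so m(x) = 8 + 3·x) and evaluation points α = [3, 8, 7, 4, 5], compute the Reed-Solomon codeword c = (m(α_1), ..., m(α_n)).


c = [6, 10, 7, 9, 1]

Message polynomial: m(x) = 8 + 3·x (mod 11).
For each evaluation point α_i, compute m(α_i) mod 11:
  α_1 = 3: Horner steps 3 → 6, so m(3) = 6.
  α_2 = 8: Horner steps 3 → 10, so m(8) = 10.
  α_3 = 7: Horner steps 3 → 7, so m(7) = 7.
  α_4 = 4: Horner steps 3 → 9, so m(4) = 9.
  α_5 = 5: Horner steps 3 → 1, so m(5) = 1.
Codeword c = [6, 10, 7, 9, 1] ∈ F_11^5.


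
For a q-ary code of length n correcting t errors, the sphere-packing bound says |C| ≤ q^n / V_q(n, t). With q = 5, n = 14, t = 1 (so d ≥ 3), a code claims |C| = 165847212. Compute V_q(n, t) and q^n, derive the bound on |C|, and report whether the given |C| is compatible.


V_q(n, t) = 57, q^n = 6103515625, Hamming bound = 107079221, |C| = 165847212 > bound (violated).

Step 1: Compute V_q(n, t) = Σ_{j=0}^1 C(n, j) (q−1)^j.
  j = 0: C(14,0)·(4)^0 = 1·1 = 1.
  j = 1: C(14,1)·(4)^1 = 14·4 = 56.
  V_q(n, t) = 1 + 56 = 57.
Step 2: q^n = 5^14 = 6103515625.
Step 3: Hamming bound ⌊q^n / V_q(n,t)⌋ = ⌊6103515625/57⌋ = 107079221.
Step 4: Compare |C| = 165847212 to 107079221: violated.
The claimed |C| lies above the Hamming bound, so no 5-ary code of length 14 with d ≥ 3 can have 165847212 codewords.


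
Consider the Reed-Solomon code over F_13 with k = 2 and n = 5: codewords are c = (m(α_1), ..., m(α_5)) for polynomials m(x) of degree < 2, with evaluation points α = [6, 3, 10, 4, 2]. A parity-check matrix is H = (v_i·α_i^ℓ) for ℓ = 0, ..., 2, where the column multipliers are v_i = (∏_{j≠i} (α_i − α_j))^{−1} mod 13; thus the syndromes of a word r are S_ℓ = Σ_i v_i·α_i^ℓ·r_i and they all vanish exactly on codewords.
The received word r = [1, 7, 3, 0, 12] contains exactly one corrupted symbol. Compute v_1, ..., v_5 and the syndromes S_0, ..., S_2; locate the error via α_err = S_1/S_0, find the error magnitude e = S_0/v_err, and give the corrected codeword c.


S = (8, 11, 7), error at position 2, error magnitude e = 1, c = [1, 6, 3, 0, 12].

Step 1: column multipliers v_i = (∏_{j≠i}(α_i − α_j))^{−1} mod 13.
  i = 1 (α = 6): (6−3)(6−10)(6−4)(6−2) = 3·(−4)·2·4 = −96 ≡ 8, so v_1 = 8^{−1} = 5 (mod 13).
  i = 2 (α = 3): (3−6)(3−10)(3−4)(3−2) = (−3)·(−7)·(−1)·1 = −21 ≡ 5, so v_2 = 5^{−1} = 8 (mod 13).
  i = 3 (α = 10): (10−6)(10−3)(10−4)(10−2) = 4·7·6·8 = 1344 ≡ 5, so v_3 = 5^{−1} = 8 (mod 13).
  i = 4 (α = 4): (4−6)(4−3)(4−10)(4−2) = (−2)·1·(−6)·2 = 24 ≡ 11, so v_4 = 11^{−1} = 6 (mod 13).
  i = 5 (α = 2): (2−6)(2−3)(2−10)(2−4) = (−4)·(−1)·(−8)·(−2) = 64 ≡ 12, so v_5 = 12^{−1} = 12 (mod 13).
  v = [5, 8, 8, 6, 12].
Step 2: syndromes of r = [1, 7, 3, 0, 12] (all sums mod 13).
  S_0 = Σ v_i r_i = 5·1 + 8·7 + 8·3 + 6·0 + 12·12 = 229 ≡ 8.
  S_1 = Σ v_i α_i r_i = 5·6·1 + 8·3·7 + 8·10·3 + 6·4·0 + 12·2·12 = 726 ≡ 11.
  α_i^2 mod 13 = [10, 9, 9, 3, 4].
  S_2 = Σ v_i α_i^2 r_i = 5·10·1 + 8·9·7 + 8·9·3 + 6·3·0 + 12·4·12 = 1346 ≡ 7.
  S = (8, 11, 7) ≠ 0, so r is not a codeword (an error is present).
Step 3: locate the error. For a single error e at position i, S_ℓ = v_i·e·α_i^ℓ, so α_err = S_1/S_0.
  S_0^{−1} = 8^{−1} = 5 (mod 13), so α_err = 11·5 = 55 ≡ 3 = α_2. Error position i = 2.
  Consistency check: S_2/S_1 = 7·6 = 42 ≡ 3 = α_err ✓ (single-error assumption holds).
Step 4: error magnitude e = S_0/v_2 = S_0·∏_{j≠2}(α_2 − α_j) = 8·5 = 40 ≡ 1 (mod 13).
Step 5: correct position 2: c_2 = r_2 − e = 7 − 1 ≡ 6 (mod 13). Hence c = [1, 6, 3, 0, 12].
  Check: interpolating c through the α_i gives m(x) = 11 + 7·x (degree < 2) with m(α_i) = c_i for every i, so c is indeed a codeword.


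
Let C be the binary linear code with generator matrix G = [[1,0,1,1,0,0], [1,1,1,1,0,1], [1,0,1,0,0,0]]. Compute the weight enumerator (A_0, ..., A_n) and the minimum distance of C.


Weight distribution: A_0 = 1, A_1 = 1, A_2 = 2, A_3 = 2, A_4 = 1, A_5 = 1. Minimum distance d = 1.

Enumerate all 2^3 = 8 messages m ∈ F_2^3.
For each, compute codeword c = mG in F_2^6, then tally its weight.
  m = 000 → c = 000000, weight = 0.
  m = 100 → c = 101100, weight = 3.
  m = 010 → c = 111101, weight = 5.
  m = 110 → c = 010001, weight = 2.
  m = 001 → c = 101000, weight = 2.
  m = 101 → c = 000100, weight = 1.
  m = 011 → c = 010101, weight = 3.
  m = 111 → c = 111001, weight = 4.
Tally weights:
  weight 0: 1 codewords.
  weight 1: 1 codewords.
  weight 2: 2 codewords.
  weight 3: 2 codewords.
  weight 4: 1 codewords.
  weight 5: 1 codewords.
Minimum distance d = smallest w > 0 with A_w > 0 = 1.
Sanity: Σ A_w = 8 = 2^3 = 8 ✓.


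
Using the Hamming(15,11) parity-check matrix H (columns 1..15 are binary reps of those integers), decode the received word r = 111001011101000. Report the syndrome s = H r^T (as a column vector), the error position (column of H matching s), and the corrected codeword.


s = (0, 0, 0, 1)^T, error position = 1, corrected codeword c = 011001011101000

Compute s = H r^T mod 2 one row at a time:
  s_1 = 1 + 1 + 1 + 0 + 1 + 0 + 0 + 0 = 4 ≡ 0 (mod 2).
  s_2 = 0 + 0 + 1 + 0 + 1 + 0 + 0 + 0 = 2 ≡ 0 (mod 2).
  s_3 = 1 + 1 + 1 + 0 + 1 + 0 + 0 + 0 = 4 ≡ 0 (mod 2).
  s_4 = 1 + 1 + 0 + 0 + 1 + 0 + 0 + 0 = 3 ≡ 1 (mod 2).
s = (0, 0, 0, 1)^T — this equals column 1 of H (binary 0001), so error is at position 1.
Correct: flip bit 1 of r = 111001011101000 to get c = 011001011101000.


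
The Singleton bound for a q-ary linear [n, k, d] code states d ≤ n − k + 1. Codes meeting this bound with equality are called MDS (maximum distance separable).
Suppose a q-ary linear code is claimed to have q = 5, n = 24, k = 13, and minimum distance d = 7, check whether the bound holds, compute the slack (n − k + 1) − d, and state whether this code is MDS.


Singleton RHS = n − k + 1 = 12, slack = 5, bound satisfied, not MDS.

Singleton bound: d ≤ n − k + 1.
Here n = 24, k = 13, so n − k + 1 = 12.
Given d = 7, check d ≤ 12: YES.
Slack = (n − k + 1) − d = 5.
The code is NOT MDS (slack = 5 > 0).
Description: the claimed parameters are [24, 13, 7]_5; such a code would be non-MDS.


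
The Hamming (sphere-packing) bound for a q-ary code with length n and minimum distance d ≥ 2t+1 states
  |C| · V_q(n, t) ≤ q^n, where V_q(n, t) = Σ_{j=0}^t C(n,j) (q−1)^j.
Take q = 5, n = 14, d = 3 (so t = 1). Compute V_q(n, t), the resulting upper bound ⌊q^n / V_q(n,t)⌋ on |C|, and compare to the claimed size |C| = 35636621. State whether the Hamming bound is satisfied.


V_q(n, t) = 57, q^n = 6103515625, Hamming bound = 107079221, |C| = 35636621 ≤ bound (satisfied).

Step 1: Compute V_q(n, t) = Σ_{j=0}^1 C(n, j) (q−1)^j.
  j = 0: C(14,0)·(4)^0 = 1·1 = 1.
  j = 1: C(14,1)·(4)^1 = 14·4 = 56.
  V_q(n, t) = 1 + 56 = 57.
Step 2: q^n = 5^14 = 6103515625.
Step 3: Hamming bound ⌊q^n / V_q(n,t)⌋ = ⌊6103515625/57⌋ = 107079221.
Step 4: Compare |C| = 35636621 to 107079221: satisfied.
The claimed |C| lies below the Hamming bound.


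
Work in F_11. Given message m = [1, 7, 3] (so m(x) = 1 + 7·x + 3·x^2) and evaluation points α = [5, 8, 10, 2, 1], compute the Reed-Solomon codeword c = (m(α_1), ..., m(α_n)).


c = [1, 7, 8, 5, 0]

Message polynomial: m(x) = 1 + 7·x + 3·x^2 (mod 11).
For each evaluation point α_i, compute m(α_i) mod 11:
  α_1 = 5: Horner steps 3 → 0 → 1, so m(5) = 1.
  α_2 = 8: Horner steps 3 → 9 → 7, so m(8) = 7.
  α_3 = 10: Horner steps 3 → 4 → 8, so m(10) = 8.
  α_4 = 2: Horner steps 3 → 2 → 5, so m(2) = 5.
  α_5 = 1: Horner steps 3 → 10 → 0, so m(1) = 0.
Codeword c = [1, 7, 8, 5, 0] ∈ F_11^5.


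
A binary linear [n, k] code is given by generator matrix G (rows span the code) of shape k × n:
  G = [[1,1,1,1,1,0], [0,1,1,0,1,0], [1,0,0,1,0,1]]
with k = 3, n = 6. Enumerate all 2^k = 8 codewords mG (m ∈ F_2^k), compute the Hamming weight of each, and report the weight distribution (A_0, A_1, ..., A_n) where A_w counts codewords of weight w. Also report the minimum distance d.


Weight distribution: A_0 = 1, A_1 = 1, A_2 = 1, A_3 = 2, A_4 = 1, A_5 = 1, A_6 = 1. Minimum distance d = 1.

Enumerate all 2^3 = 8 messages m ∈ F_2^3.
For each, compute codeword c = mG in F_2^6, then tally its weight.
  m = 000 → c = 000000, weight = 0.
  m = 100 → c = 111110, weight = 5.
  m = 010 → c = 011010, weight = 3.
  m = 110 → c = 100100, weight = 2.
  m = 001 → c = 100101, weight = 3.
  m = 101 → c = 011011, weight = 4.
  m = 011 → c = 111111, weight = 6.
  m = 111 → c = 000001, weight = 1.
Tally weights:
  weight 0: 1 codewords.
  weight 1: 1 codewords.
  weight 2: 1 codewords.
  weight 3: 2 codewords.
  weight 4: 1 codewords.
  weight 5: 1 codewords.
  weight 6: 1 codewords.
Minimum distance d = smallest w > 0 with A_w > 0 = 1.
Sanity: Σ A_w = 8 = 2^3 = 8 ✓.


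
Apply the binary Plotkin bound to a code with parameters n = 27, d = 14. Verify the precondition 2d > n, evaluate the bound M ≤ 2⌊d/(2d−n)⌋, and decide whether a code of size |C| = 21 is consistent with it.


Plotkin bound M ≤ 28; given |C| = 21 ≤ bound (satisfied).

Check applicability: 2d = 28, n = 27.
2d − n = 1 > 0, so Plotkin applies.
Compute d/(2d−n) = 14/1 ≈ 14.0000.
⌊d/(2d−n)⌋ = 14.
Plotkin bound: M ≤ 2·14 = 28.
Given |C| = 21, check: satisfied.
This |C| is below the Plotkin bound.


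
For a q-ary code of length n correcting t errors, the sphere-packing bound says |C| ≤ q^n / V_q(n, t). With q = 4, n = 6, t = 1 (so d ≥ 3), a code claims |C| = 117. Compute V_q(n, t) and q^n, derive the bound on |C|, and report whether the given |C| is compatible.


V_q(n, t) = 19, q^n = 4096, Hamming bound = 215, |C| = 117 ≤ bound (satisfied).

Step 1: Compute V_q(n, t) = Σ_{j=0}^1 C(n, j) (q−1)^j.
  j = 0: C(6,0)·(3)^0 = 1·1 = 1.
  j = 1: C(6,1)·(3)^1 = 6·3 = 18.
  V_q(n, t) = 1 + 18 = 19.
Step 2: q^n = 4^6 = 4096.
Step 3: Hamming bound ⌊q^n / V_q(n,t)⌋ = ⌊4096/19⌋ = 215.
Step 4: Compare |C| = 117 to 215: satisfied.
The claimed |C| lies below the Hamming bound.


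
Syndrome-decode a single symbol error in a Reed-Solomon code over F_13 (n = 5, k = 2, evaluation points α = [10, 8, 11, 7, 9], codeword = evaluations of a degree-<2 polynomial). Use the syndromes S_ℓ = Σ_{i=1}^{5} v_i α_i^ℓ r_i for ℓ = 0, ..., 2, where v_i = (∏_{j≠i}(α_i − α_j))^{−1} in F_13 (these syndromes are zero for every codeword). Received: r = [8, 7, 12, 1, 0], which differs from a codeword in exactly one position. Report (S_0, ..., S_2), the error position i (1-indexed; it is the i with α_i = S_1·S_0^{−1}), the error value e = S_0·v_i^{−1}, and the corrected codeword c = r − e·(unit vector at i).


S = (4, 1, 10), error at position 1, error magnitude e = 2, c = [6, 7, 12, 1, 0].

Step 1: column multipliers v_i = (∏_{j≠i}(α_i − α_j))^{−1} mod 13.
  i = 1 (α = 10): (10−8)(10−11)(10−7)(10−9) = 2·(−1)·3·1 = −6 ≡ 7, so v_1 = 7^{−1} = 2 (mod 13).
  i = 2 (α = 8): (8−10)(8−11)(8−7)(8−9) = (−2)·(−3)·1·(−1) = −6 ≡ 7, so v_2 = 7^{−1} = 2 (mod 13).
  i = 3 (α = 11): (11−10)(11−8)(11−7)(11−9) = 1·3·4·2 = 24 ≡ 11, so v_3 = 11^{−1} = 6 (mod 13).
  i = 4 (α = 7): (7−10)(7−8)(7−11)(7−9) = (−3)·(−1)·(−4)·(−2) = 24 ≡ 11, so v_4 = 11^{−1} = 6 (mod 13).
  i = 5 (α = 9): (9−10)(9−8)(9−11)(9−7) = (−1)·1·(−2)·2 = 4 ≡ 4, so v_5 = 4^{−1} = 10 (mod 13).
  v = [2, 2, 6, 6, 10].
Step 2: syndromes of r = [8, 7, 12, 1, 0] (all sums mod 13).
  S_0 = Σ v_i r_i = 2·8 + 2·7 + 6·12 + 6·1 + 10·0 = 108 ≡ 4.
  S_1 = Σ v_i α_i r_i = 2·10·8 + 2·8·7 + 6·11·12 + 6·7·1 + 10·9·0 = 1106 ≡ 1.
  α_i^2 mod 13 = [9, 12, 4, 10, 3].
  S_2 = Σ v_i α_i^2 r_i = 2·9·8 + 2·12·7 + 6·4·12 + 6·10·1 + 10·3·0 = 660 ≡ 10.
  S = (4, 1, 10) ≠ 0, so r is not a codeword (an error is present).
Step 3: locate the error. For a single error e at position i, S_ℓ = v_i·e·α_i^ℓ, so α_err = S_1/S_0.
  S_0^{−1} = 4^{−1} = 10 (mod 13), so α_err = 1·10 = 10 ≡ 10 = α_1. Error position i = 1.
  Consistency check: S_2/S_1 = 10·1 = 10 ≡ 10 = α_err ✓ (single-error assumption holds).
Step 4: error magnitude e = S_0/v_1 = S_0·∏_{j≠1}(α_1 − α_j) = 4·7 = 28 ≡ 2 (mod 13).
Step 5: correct position 1: c_1 = r_1 − e = 8 − 2 ≡ 6 (mod 13). Hence c = [6, 7, 12, 1, 0].
  Check: interpolating c through the α_i gives m(x) = 11 + 6·x (degree < 2) with m(α_i) = c_i for every i, so c is indeed a codeword.


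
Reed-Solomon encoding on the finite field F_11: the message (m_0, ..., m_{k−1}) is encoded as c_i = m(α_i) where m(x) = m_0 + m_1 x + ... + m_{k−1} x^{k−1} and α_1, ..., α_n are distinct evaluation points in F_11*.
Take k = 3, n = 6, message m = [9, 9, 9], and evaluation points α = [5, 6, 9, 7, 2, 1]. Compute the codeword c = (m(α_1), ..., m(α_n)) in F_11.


c = [4, 2, 5, 7, 8, 5]

Message polynomial: m(x) = 9 + 9·x + 9·x^2 (mod 11).
For each evaluation point α_i, compute m(α_i) mod 11:
  α_1 = 5: Horner steps 9 → 10 → 4, so m(5) = 4.
  α_2 = 6: Horner steps 9 → 8 → 2, so m(6) = 2.
  α_3 = 9: Horner steps 9 → 2 → 5, so m(9) = 5.
  α_4 = 7: Horner steps 9 → 6 → 7, so m(7) = 7.
  α_5 = 2: Horner steps 9 → 5 → 8, so m(2) = 8.
  α_6 = 1: Horner steps 9 → 7 → 5, so m(1) = 5.
Codeword c = [4, 2, 5, 7, 8, 5] ∈ F_11^6.


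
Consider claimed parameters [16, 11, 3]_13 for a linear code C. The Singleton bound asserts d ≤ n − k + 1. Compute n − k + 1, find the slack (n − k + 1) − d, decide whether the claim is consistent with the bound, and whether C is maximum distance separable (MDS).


Singleton RHS = n − k + 1 = 6, slack = 3, bound satisfied, not MDS.

Singleton bound: d ≤ n − k + 1.
Here n = 16, k = 11, so n − k + 1 = 6.
Given d = 3, check d ≤ 6: YES.
Slack = (n − k + 1) − d = 3.
The code is NOT MDS (slack = 3 > 0).
Description: the claimed parameters are [16, 11, 3]_13; such a code would be non-MDS.


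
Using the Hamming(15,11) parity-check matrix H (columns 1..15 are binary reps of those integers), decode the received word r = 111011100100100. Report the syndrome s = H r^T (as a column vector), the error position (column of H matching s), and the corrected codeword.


s = (0, 0, 1, 1)^T, error position = 3, corrected codeword c = 110011100100100

Compute s = H r^T mod 2 one row at a time:
  s_1 = 0 + 0 + 1 + 0 + 0 + 1 + 0 + 0 = 2 ≡ 0 (mod 2).
  s_2 = 0 + 1 + 1 + 1 + 0 + 1 + 0 + 0 = 4 ≡ 0 (mod 2).
  s_3 = 1 + 1 + 1 + 1 + 1 + 0 + 0 + 0 = 5 ≡ 1 (mod 2).
  s_4 = 1 + 1 + 1 + 1 + 0 + 0 + 1 + 0 = 5 ≡ 1 (mod 2).
s = (0, 0, 1, 1)^T — this equals column 3 of H (binary 0011), so error is at position 3.
Correct: flip bit 3 of r = 111011100100100 to get c = 110011100100100.


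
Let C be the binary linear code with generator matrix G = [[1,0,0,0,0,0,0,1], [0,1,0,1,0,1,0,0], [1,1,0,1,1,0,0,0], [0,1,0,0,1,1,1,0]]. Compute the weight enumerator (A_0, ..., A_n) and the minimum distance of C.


Weight distribution: A_0 = 1, A_2 = 1, A_3 = 6, A_4 = 5, A_5 = 2, A_6 = 1. Minimum distance d = 2.

Enumerate all 2^4 = 16 messages m ∈ F_2^4.
For each, compute codeword c = mG in F_2^8, then tally its weight.
  m = 0000 → c = 00000000, weight = 0.
  m = 1000 → c = 10000001, weight = 2.
  m = 0100 → c = 01010100, weight = 3.
  m = 1100 → c = 11010101, weight = 5.
  m = 0010 → c = 11011000, weight = 4.
  m = 1010 → c = 01011001, weight = 4.
  m = 0110 → c = 10001100, weight = 3.
  m = 1110 → c = 00001101, weight = 3.
  m = 0001 → c = 01001110, weight = 4.
  m = 1001 → c = 11001111, weight = 6.
  m = 0101 → c = 00011010, weight = 3.
  m = 1101 → c = 10011011, weight = 5.
  m = 0011 → c = 10010110, weight = 4.
  m = 1011 → c = 00010111, weight = 4.
  m = 0111 → c = 11000010, weight = 3.
  m = 1111 → c = 01000011, weight = 3.
Tally weights:
  weight 0: 1 codewords.
  weight 2: 1 codewords.
  weight 3: 6 codewords.
  weight 4: 5 codewords.
  weight 5: 2 codewords.
  weight 6: 1 codewords.
Minimum distance d = smallest w > 0 with A_w > 0 = 2.
Sanity: Σ A_w = 16 = 2^4 = 16 ✓.


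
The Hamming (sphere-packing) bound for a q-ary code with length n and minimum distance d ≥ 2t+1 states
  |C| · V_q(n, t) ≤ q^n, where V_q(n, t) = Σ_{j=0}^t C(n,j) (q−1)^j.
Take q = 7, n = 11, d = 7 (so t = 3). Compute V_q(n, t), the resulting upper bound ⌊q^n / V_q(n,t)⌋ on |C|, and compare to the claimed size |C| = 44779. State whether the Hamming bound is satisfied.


V_q(n, t) = 37687, q^n = 1977326743, Hamming bound = 52467, |C| = 44779 ≤ bound (satisfied).

Step 1: Compute V_q(n, t) = Σ_{j=0}^3 C(n, j) (q−1)^j.
  j = 0: C(11,0)·(6)^0 = 1·1 = 1.
  j = 1: C(11,1)·(6)^1 = 11·6 = 66.
  j = 2: C(11,2)·(6)^2 = 55·36 = 1980.
  j = 3: C(11,3)·(6)^3 = 165·216 = 35640.
  V_q(n, t) = 1 + 66 + 1980 + 35640 = 37687.
Step 2: q^n = 7^11 = 1977326743.
Step 3: Hamming bound ⌊q^n / V_q(n,t)⌋ = ⌊1977326743/37687⌋ = 52467.
Step 4: Compare |C| = 44779 to 52467: satisfied.
The claimed |C| lies below the Hamming bound.


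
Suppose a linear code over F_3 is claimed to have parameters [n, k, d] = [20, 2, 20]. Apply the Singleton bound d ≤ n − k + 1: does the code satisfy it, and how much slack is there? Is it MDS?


Singleton RHS = n − k + 1 = 19, slack = -1, bound violated (no such code; not MDS).

Singleton bound: d ≤ n − k + 1.
Here n = 20, k = 2, so n − k + 1 = 19.
Given d = 20, check d ≤ 19: NO.
Slack = (n − k + 1) − d = -1.
The slack is negative: d = 20 exceeds n − k + 1 = 19 by 1, so the Singleton bound is violated and no linear [20, 2, 20]_3 code can exist. In particular it is not MDS (MDS requires d = n − k + 1 exactly).
Description: the claimed parameters are [20, 2, 20]_3; such a code would be impossible (violates the Singleton bound).


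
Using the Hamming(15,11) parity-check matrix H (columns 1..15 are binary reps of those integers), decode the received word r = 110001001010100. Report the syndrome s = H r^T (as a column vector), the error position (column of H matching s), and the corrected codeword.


s = (1, 0, 1, 0)^T, error position = 10, corrected codeword c = 110001001110100

Compute s = H r^T mod 2 one row at a time:
  s_1 = 0 + 1 + 0 + 1 + 0 + 1 + 0 + 0 = 3 ≡ 1 (mod 2).
  s_2 = 0 + 0 + 1 + 0 + 0 + 1 + 0 + 0 = 2 ≡ 0 (mod 2).
  s_3 = 1 + 0 + 1 + 0 + 0 + 1 + 0 + 0 = 3 ≡ 1 (mod 2).
  s_4 = 1 + 0 + 0 + 0 + 1 + 1 + 1 + 0 = 4 ≡ 0 (mod 2).
s = (1, 0, 1, 0)^T — this equals column 10 of H (binary 1010), so error is at position 10.
Correct: flip bit 10 of r = 110001001010100 to get c = 110001001110100.


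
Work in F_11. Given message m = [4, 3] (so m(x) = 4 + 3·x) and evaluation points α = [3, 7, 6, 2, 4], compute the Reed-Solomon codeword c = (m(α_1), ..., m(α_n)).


c = [2, 3, 0, 10, 5]

Message polynomial: m(x) = 4 + 3·x (mod 11).
For each evaluation point α_i, compute m(α_i) mod 11:
  α_1 = 3: Horner steps 3 → 2, so m(3) = 2.
  α_2 = 7: Horner steps 3 → 3, so m(7) = 3.
  α_3 = 6: Horner steps 3 → 0, so m(6) = 0.
  α_4 = 2: Horner steps 3 → 10, so m(2) = 10.
  α_5 = 4: Horner steps 3 → 5, so m(4) = 5.
Codeword c = [2, 3, 0, 10, 5] ∈ F_11^5.


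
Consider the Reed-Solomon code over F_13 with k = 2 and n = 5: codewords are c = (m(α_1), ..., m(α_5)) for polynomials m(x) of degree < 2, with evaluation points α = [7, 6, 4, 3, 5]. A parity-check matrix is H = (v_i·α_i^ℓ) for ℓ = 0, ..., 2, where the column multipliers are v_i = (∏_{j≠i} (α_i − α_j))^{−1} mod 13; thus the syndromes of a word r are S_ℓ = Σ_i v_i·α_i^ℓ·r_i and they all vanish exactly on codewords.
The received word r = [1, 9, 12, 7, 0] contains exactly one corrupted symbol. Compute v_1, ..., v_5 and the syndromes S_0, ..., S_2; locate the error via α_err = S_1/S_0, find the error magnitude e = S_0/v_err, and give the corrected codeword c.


S = (12, 8, 1), error at position 5, error magnitude e = 9, c = [1, 9, 12, 7, 4].

Step 1: column multipliers v_i = (∏_{j≠i}(α_i − α_j))^{−1} mod 13.
  i = 1 (α = 7): (7−6)(7−4)(7−3)(7−5) = 1·3·4·2 = 24 ≡ 11, so v_1 = 11^{−1} = 6 (mod 13).
  i = 2 (α = 6): (6−7)(6−4)(6−3)(6−5) = (−1)·2·3·1 = −6 ≡ 7, so v_2 = 7^{−1} = 2 (mod 13).
  i = 3 (α = 4): (4−7)(4−6)(4−3)(4−5) = (−3)·(−2)·1·(−1) = −6 ≡ 7, so v_3 = 7^{−1} = 2 (mod 13).
  i = 4 (α = 3): (3−7)(3−6)(3−4)(3−5) = (−4)·(−3)·(−1)·(−2) = 24 ≡ 11, so v_4 = 11^{−1} = 6 (mod 13).
  i = 5 (α = 5): (5−7)(5−6)(5−4)(5−3) = (−2)·(−1)·1·2 = 4 ≡ 4, so v_5 = 4^{−1} = 10 (mod 13).
  v = [6, 2, 2, 6, 10].
Step 2: syndromes of r = [1, 9, 12, 7, 0] (all sums mod 13).
  S_0 = Σ v_i r_i = 6·1 + 2·9 + 2·12 + 6·7 + 10·0 = 90 ≡ 12.
  S_1 = Σ v_i α_i r_i = 6·7·1 + 2·6·9 + 2·4·12 + 6·3·7 + 10·5·0 = 372 ≡ 8.
  α_i^2 mod 13 = [10, 10, 3, 9, 12].
  S_2 = Σ v_i α_i^2 r_i = 6·10·1 + 2·10·9 + 2·3·12 + 6·9·7 + 10·12·0 = 690 ≡ 1.
  S = (12, 8, 1) ≠ 0, so r is not a codeword (an error is present).
Step 3: locate the error. For a single error e at position i, S_ℓ = v_i·e·α_i^ℓ, so α_err = S_1/S_0.
  S_0^{−1} = 12^{−1} = 12 (mod 13), so α_err = 8·12 = 96 ≡ 5 = α_5. Error position i = 5.
  Consistency check: S_2/S_1 = 1·5 = 5 ≡ 5 = α_err ✓ (single-error assumption holds).
Step 4: error magnitude e = S_0/v_5 = S_0·∏_{j≠5}(α_5 − α_j) = 12·4 = 48 ≡ 9 (mod 13).
Step 5: correct position 5: c_5 = r_5 − e = 0 − 9 ≡ 4 (mod 13). Hence c = [1, 9, 12, 7, 4].
  Check: interpolating c through the α_i gives m(x) = 5 + 5·x (degree < 2) with m(α_i) = c_i for every i, so c is indeed a codeword.


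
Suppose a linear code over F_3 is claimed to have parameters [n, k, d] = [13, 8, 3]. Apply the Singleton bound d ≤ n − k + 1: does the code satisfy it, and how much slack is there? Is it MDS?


Singleton RHS = n − k + 1 = 6, slack = 3, bound satisfied, not MDS.

Singleton bound: d ≤ n − k + 1.
Here n = 13, k = 8, so n − k + 1 = 6.
Given d = 3, check d ≤ 6: YES.
Slack = (n − k + 1) − d = 3.
The code is NOT MDS (slack = 3 > 0).
Description: the claimed parameters are [13, 8, 3]_3; such a code would be non-MDS.


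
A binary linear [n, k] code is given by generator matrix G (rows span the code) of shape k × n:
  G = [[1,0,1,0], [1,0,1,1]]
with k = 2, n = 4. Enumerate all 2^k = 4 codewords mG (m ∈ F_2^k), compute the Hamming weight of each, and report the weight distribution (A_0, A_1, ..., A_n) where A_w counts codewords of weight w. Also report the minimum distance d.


Weight distribution: A_0 = 1, A_1 = 1, A_2 = 1, A_3 = 1. Minimum distance d = 1.

Enumerate all 2^2 = 4 messages m ∈ F_2^2.
For each, compute codeword c = mG in F_2^4, then tally its weight.
  m = 00 → c = 0000, weight = 0.
  m = 10 → c = 1010, weight = 2.
  m = 01 → c = 1011, weight = 3.
  m = 11 → c = 0001, weight = 1.
Tally weights:
  weight 0: 1 codewords.
  weight 1: 1 codewords.
  weight 2: 1 codewords.
  weight 3: 1 codewords.
Minimum distance d = smallest w > 0 with A_w > 0 = 1.
Sanity: Σ A_w = 4 = 2^2 = 4 ✓.


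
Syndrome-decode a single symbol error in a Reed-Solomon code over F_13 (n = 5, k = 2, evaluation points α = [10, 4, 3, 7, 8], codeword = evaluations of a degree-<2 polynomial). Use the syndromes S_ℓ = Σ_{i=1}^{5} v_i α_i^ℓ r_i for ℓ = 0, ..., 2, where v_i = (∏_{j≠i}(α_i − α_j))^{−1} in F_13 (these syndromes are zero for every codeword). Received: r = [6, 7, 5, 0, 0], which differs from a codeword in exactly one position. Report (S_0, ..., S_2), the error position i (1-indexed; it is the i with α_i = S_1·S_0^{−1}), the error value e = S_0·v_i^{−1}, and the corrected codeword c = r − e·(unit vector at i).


S = (2, 3, 11), error at position 5, error magnitude e = 11, c = [6, 7, 5, 0, 2].

Step 1: column multipliers v_i = (∏_{j≠i}(α_i − α_j))^{−1} mod 13.
  i = 1 (α = 10): (10−4)(10−3)(10−7)(10−8) = 6·7·3·2 = 252 ≡ 5, so v_1 = 5^{−1} = 8 (mod 13).
  i = 2 (α = 4): (4−10)(4−3)(4−7)(4−8) = (−6)·1·(−3)·(−4) = −72 ≡ 6, so v_2 = 6^{−1} = 11 (mod 13).
  i = 3 (α = 3): (3−10)(3−4)(3−7)(3−8) = (−7)·(−1)·(−4)·(−5) = 140 ≡ 10, so v_3 = 10^{−1} = 4 (mod 13).
  i = 4 (α = 7): (7−10)(7−4)(7−3)(7−8) = (−3)·3·4·(−1) = 36 ≡ 10, so v_4 = 10^{−1} = 4 (mod 13).
  i = 5 (α = 8): (8−10)(8−4)(8−3)(8−7) = (−2)·4·5·1 = −40 ≡ 12, so v_5 = 12^{−1} = 12 (mod 13).
  v = [8, 11, 4, 4, 12].
Step 2: syndromes of r = [6, 7, 5, 0, 0] (all sums mod 13).
  S_0 = Σ v_i r_i = 8·6 + 11·7 + 4·5 + 4·0 + 12·0 = 145 ≡ 2.
  S_1 = Σ v_i α_i r_i = 8·10·6 + 11·4·7 + 4·3·5 + 4·7·0 + 12·8·0 = 848 ≡ 3.
  α_i^2 mod 13 = [9, 3, 9, 10, 12].
  S_2 = Σ v_i α_i^2 r_i = 8·9·6 + 11·3·7 + 4·9·5 + 4·10·0 + 12·12·0 = 843 ≡ 11.
  S = (2, 3, 11) ≠ 0, so r is not a codeword (an error is present).
Step 3: locate the error. For a single error e at position i, S_ℓ = v_i·e·α_i^ℓ, so α_err = S_1/S_0.
  S_0^{−1} = 2^{−1} = 7 (mod 13), so α_err = 3·7 = 21 ≡ 8 = α_5. Error position i = 5.
  Consistency check: S_2/S_1 = 11·9 = 99 ≡ 8 = α_err ✓ (single-error assumption holds).
Step 4: error magnitude e = S_0/v_5 = S_0·∏_{j≠5}(α_5 − α_j) = 2·12 = 24 ≡ 11 (mod 13).
Step 5: correct position 5: c_5 = r_5 − e = 0 − 11 ≡ 2 (mod 13). Hence c = [6, 7, 5, 0, 2].
  Check: interpolating c through the α_i gives m(x) = 12 + 2·x (degree < 2) with m(α_i) = c_i for every i, so c is indeed a codeword.


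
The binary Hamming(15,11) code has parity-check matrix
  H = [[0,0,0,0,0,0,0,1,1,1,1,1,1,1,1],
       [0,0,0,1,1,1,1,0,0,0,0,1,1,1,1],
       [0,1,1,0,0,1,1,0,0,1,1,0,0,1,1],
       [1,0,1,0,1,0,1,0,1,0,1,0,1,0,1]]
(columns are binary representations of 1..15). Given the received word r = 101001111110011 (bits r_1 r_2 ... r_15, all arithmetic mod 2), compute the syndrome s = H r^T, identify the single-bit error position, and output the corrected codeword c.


s = (0, 0, 1, 0)^T, error position = 2, corrected codeword c = 111001111110011

Compute s = H r^T mod 2 one row at a time:
  s_1 = 1 + 1 + 1 + 1 + 0 + 0 + 1 + 1 = 6 ≡ 0 (mod 2).
  s_2 = 0 + 0 + 1 + 1 + 0 + 0 + 1 + 1 = 4 ≡ 0 (mod 2).
  s_3 = 0 + 1 + 1 + 1 + 1 + 1 + 1 + 1 = 7 ≡ 1 (mod 2).
  s_4 = 1 + 1 + 0 + 1 + 1 + 1 + 0 + 1 = 6 ≡ 0 (mod 2).
s = (0, 0, 1, 0)^T — this equals column 2 of H (binary 0010), so error is at position 2.
Correct: flip bit 2 of r = 101001111110011 to get c = 111001111110011.


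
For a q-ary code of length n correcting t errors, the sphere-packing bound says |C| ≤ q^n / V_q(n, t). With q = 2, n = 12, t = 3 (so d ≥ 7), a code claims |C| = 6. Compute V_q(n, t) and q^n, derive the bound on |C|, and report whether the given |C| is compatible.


V_q(n, t) = 299, q^n = 4096, Hamming bound = 13, |C| = 6 ≤ bound (satisfied).

Step 1: Compute V_q(n, t) = Σ_{j=0}^3 C(n, j) (q−1)^j.
  j = 0: C(12,0)·(1)^0 = 1·1 = 1.
  j = 1: C(12,1)·(1)^1 = 12·1 = 12.
  j = 2: C(12,2)·(1)^2 = 66·1 = 66.
  j = 3: C(12,3)·(1)^3 = 220·1 = 220.
  V_q(n, t) = 1 + 12 + 66 + 220 = 299.
Step 2: q^n = 2^12 = 4096.
Step 3: Hamming bound ⌊q^n / V_q(n,t)⌋ = ⌊4096/299⌋ = 13.
Step 4: Compare |C| = 6 to 13: satisfied.
The claimed |C| lies below the Hamming bound.


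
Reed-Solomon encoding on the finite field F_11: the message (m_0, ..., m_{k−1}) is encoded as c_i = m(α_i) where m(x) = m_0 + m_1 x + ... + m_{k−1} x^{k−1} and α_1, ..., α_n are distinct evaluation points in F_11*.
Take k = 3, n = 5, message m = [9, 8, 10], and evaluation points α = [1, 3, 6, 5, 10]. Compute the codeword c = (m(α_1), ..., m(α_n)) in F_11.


c = [5, 2, 10, 2, 0]

Message polynomial: m(x) = 9 + 8·x + 10·x^2 (mod 11).
For each evaluation point α_i, compute m(α_i) mod 11:
  α_1 = 1: Horner steps 10 → 7 → 5, so m(1) = 5.
  α_2 = 3: Horner steps 10 → 5 → 2, so m(3) = 2.
  α_3 = 6: Horner steps 10 → 2 → 10, so m(6) = 10.
  α_4 = 5: Horner steps 10 → 3 → 2, so m(5) = 2.
  α_5 = 10: Horner steps 10 → 9 → 0, so m(10) = 0.
Codeword c = [5, 2, 10, 2, 0] ∈ F_11^5.


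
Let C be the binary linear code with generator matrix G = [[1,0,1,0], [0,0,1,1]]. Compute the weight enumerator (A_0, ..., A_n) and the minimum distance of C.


Weight distribution: A_0 = 1, A_2 = 3. Minimum distance d = 2.

Enumerate all 2^2 = 4 messages m ∈ F_2^2.
For each, compute codeword c = mG in F_2^4, then tally its weight.
  m = 00 → c = 0000, weight = 0.
  m = 10 → c = 1010, weight = 2.
  m = 01 → c = 0011, weight = 2.
  m = 11 → c = 1001, weight = 2.
Tally weights:
  weight 0: 1 codewords.
  weight 2: 3 codewords.
Minimum distance d = smallest w > 0 with A_w > 0 = 2.
Sanity: Σ A_w = 4 = 2^2 = 4 ✓.


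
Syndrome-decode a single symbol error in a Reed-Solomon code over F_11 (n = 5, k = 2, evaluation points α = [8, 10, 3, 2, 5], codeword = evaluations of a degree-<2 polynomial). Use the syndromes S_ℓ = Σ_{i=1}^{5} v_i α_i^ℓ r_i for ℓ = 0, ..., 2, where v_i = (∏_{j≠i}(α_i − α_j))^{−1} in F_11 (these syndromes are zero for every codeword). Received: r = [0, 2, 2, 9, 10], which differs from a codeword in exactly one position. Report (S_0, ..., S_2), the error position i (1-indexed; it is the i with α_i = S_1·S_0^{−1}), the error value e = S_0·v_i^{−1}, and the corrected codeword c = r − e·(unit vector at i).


S = (6, 5, 6), error at position 2, error magnitude e = 5, c = [0, 8, 2, 9, 10].

Step 1: column multipliers v_i = (∏_{j≠i}(α_i − α_j))^{−1} mod 11.
  i = 1 (α = 8): (8−10)(8−3)(8−2)(8−5) = (−2)·5·6·3 = −180 ≡ 7, so v_1 = 7^{−1} = 8 (mod 11).
  i = 2 (α = 10): (10−8)(10−3)(10−2)(10−5) = 2·7·8·5 = 560 ≡ 10, so v_2 = 10^{−1} = 10 (mod 11).
  i = 3 (α = 3): (3−8)(3−10)(3−2)(3−5) = (−5)·(−7)·1·(−2) = −70 ≡ 7, so v_3 = 7^{−1} = 8 (mod 11).
  i = 4 (α = 2): (2−8)(2−10)(2−3)(2−5) = (−6)·(−8)·(−1)·(−3) = 144 ≡ 1, so v_4 = 1^{−1} = 1 (mod 11).
  i = 5 (α = 5): (5−8)(5−10)(5−3)(5−2) = (−3)·(−5)·2·3 = 90 ≡ 2, so v_5 = 2^{−1} = 6 (mod 11).
  v = [8, 10, 8, 1, 6].
Step 2: syndromes of r = [0, 2, 2, 9, 10] (all sums mod 11).
  S_0 = Σ v_i r_i = 8·0 + 10·2 + 8·2 + 1·9 + 6·10 = 105 ≡ 6.
  S_1 = Σ v_i α_i r_i = 8·8·0 + 10·10·2 + 8·3·2 + 1·2·9 + 6·5·10 = 566 ≡ 5.
  α_i^2 mod 11 = [9, 1, 9, 4, 3].
  S_2 = Σ v_i α_i^2 r_i = 8·9·0 + 10·1·2 + 8·9·2 + 1·4·9 + 6·3·10 = 380 ≡ 6.
  S = (6, 5, 6) ≠ 0, so r is not a codeword (an error is present).
Step 3: locate the error. For a single error e at position i, S_ℓ = v_i·e·α_i^ℓ, so α_err = S_1/S_0.
  S_0^{−1} = 6^{−1} = 2 (mod 11), so α_err = 5·2 = 10 ≡ 10 = α_2. Error position i = 2.
  Consistency check: S_2/S_1 = 6·9 = 54 ≡ 10 = α_err ✓ (single-error assumption holds).
Step 4: error magnitude e = S_0/v_2 = S_0·∏_{j≠2}(α_2 − α_j) = 6·10 = 60 ≡ 5 (mod 11).
Step 5: correct position 2: c_2 = r_2 − e = 2 − 5 ≡ 8 (mod 11). Hence c = [0, 8, 2, 9, 10].
  Check: interpolating c through the α_i gives m(x) = 1 + 4·x (degree < 2) with m(α_i) = c_i for every i, so c is indeed a codeword.


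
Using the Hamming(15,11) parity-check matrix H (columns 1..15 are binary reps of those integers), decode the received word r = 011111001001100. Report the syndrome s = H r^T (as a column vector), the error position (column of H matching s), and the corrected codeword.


s = (1, 1, 1, 0)^T, error position = 14, corrected codeword c = 011111001001110

Compute s = H r^T mod 2 one row at a time:
  s_1 = 0 + 1 + 0 + 0 + 1 + 1 + 0 + 0 = 3 ≡ 1 (mod 2).
  s_2 = 1 + 1 + 1 + 0 + 1 + 1 + 0 + 0 = 5 ≡ 1 (mod 2).
  s_3 = 1 + 1 + 1 + 0 + 0 + 0 + 0 + 0 = 3 ≡ 1 (mod 2).
  s_4 = 0 + 1 + 1 + 0 + 1 + 0 + 1 + 0 = 4 ≡ 0 (mod 2).
s = (1, 1, 1, 0)^T — this equals column 14 of H (binary 1110), so error is at position 14.
Correct: flip bit 14 of r = 011111001001100 to get c = 011111001001110.


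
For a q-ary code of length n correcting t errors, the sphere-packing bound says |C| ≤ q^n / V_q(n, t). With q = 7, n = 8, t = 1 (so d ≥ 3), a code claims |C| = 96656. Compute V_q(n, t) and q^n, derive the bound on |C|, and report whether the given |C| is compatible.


V_q(n, t) = 49, q^n = 5764801, Hamming bound = 117649, |C| = 96656 ≤ bound (satisfied).

Step 1: Compute V_q(n, t) = Σ_{j=0}^1 C(n, j) (q−1)^j.
  j = 0: C(8,0)·(6)^0 = 1·1 = 1.
  j = 1: C(8,1)·(6)^1 = 8·6 = 48.
  V_q(n, t) = 1 + 48 = 49.
Step 2: q^n = 7^8 = 5764801.
Step 3: Hamming bound ⌊q^n / V_q(n,t)⌋ = ⌊5764801/49⌋ = 117649.
Step 4: Compare |C| = 96656 to 117649: satisfied.
The claimed |C| lies below the Hamming bound.


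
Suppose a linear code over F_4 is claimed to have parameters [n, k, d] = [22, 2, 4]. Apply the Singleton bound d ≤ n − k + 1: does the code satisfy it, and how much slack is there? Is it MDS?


Singleton RHS = n − k + 1 = 21, slack = 17, bound satisfied, not MDS.

Singleton bound: d ≤ n − k + 1.
Here n = 22, k = 2, so n − k + 1 = 21.
Given d = 4, check d ≤ 21: YES.
Slack = (n − k + 1) − d = 17.
The code is NOT MDS (slack = 17 > 0).
Description: the claimed parameters are [22, 2, 4]_4; such a code would be non-MDS.


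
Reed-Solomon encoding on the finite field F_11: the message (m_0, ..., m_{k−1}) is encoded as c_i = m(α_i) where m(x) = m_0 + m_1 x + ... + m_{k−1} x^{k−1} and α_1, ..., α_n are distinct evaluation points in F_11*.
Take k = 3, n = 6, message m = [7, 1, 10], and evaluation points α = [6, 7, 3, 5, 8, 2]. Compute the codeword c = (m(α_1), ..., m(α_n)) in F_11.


c = [10, 9, 1, 9, 6, 5]

Message polynomial: m(x) = 7 + 1·x + 10·x^2 (mod 11).
For each evaluation point α_i, compute m(α_i) mod 11:
  α_1 = 6: Horner steps 10 → 6 → 10, so m(6) = 10.
  α_2 = 7: Horner steps 10 → 5 → 9, so m(7) = 9.
  α_3 = 3: Horner steps 10 → 9 → 1, so m(3) = 1.
  α_4 = 5: Horner steps 10 → 7 → 9, so m(5) = 9.
  α_5 = 8: Horner steps 10 → 4 → 6, so m(8) = 6.
  α_6 = 2: Horner steps 10 → 10 → 5, so m(2) = 5.
Codeword c = [10, 9, 1, 9, 6, 5] ∈ F_11^6.


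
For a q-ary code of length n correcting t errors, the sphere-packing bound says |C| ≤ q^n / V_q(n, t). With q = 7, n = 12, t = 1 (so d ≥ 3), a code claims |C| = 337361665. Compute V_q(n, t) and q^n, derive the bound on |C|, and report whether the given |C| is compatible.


V_q(n, t) = 73, q^n = 13841287201, Hamming bound = 189606673, |C| = 337361665 > bound (violated).

Step 1: Compute V_q(n, t) = Σ_{j=0}^1 C(n, j) (q−1)^j.
  j = 0: C(12,0)·(6)^0 = 1·1 = 1.
  j = 1: C(12,1)·(6)^1 = 12·6 = 72.
  V_q(n, t) = 1 + 72 = 73.
Step 2: q^n = 7^12 = 13841287201.
Step 3: Hamming bound ⌊q^n / V_q(n,t)⌋ = ⌊13841287201/73⌋ = 189606673.
Step 4: Compare |C| = 337361665 to 189606673: violated.
The claimed |C| lies above the Hamming bound, so no 7-ary code of length 12 with d ≥ 3 can have 337361665 codewords.


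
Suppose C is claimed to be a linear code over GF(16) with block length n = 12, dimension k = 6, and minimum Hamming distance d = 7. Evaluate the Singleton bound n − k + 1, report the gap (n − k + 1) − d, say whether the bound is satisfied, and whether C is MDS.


Singleton RHS = n − k + 1 = 7, slack = 0, bound satisfied, MDS.

Singleton bound: d ≤ n − k + 1.
Here n = 12, k = 6, so n − k + 1 = 7.
Given d = 7, check d ≤ 7: YES.
Slack = (n − k + 1) − d = 0.
The code is MDS (slack = 0).
Description: the claimed parameters are [12, 6, 7]_16; such a code would be MDS (meets Singleton bound).
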